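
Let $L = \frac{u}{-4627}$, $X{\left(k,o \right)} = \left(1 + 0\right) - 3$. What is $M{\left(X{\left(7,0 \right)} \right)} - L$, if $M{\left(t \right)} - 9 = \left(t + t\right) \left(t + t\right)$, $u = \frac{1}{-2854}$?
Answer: $\frac{330136449}{13205458} \approx 25.0$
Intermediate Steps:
$u = - \frac{1}{2854} \approx -0.00035039$
$X{\left(k,o \right)} = -2$ ($X{\left(k,o \right)} = 1 - 3 = -2$)
$M{\left(t \right)} = 9 + 4 t^{2}$ ($M{\left(t \right)} = 9 + \left(t + t\right) \left(t + t\right) = 9 + 2 t 2 t = 9 + 4 t^{2}$)
$L = \frac{1}{13205458}$ ($L = - \frac{1}{2854 \left(-4627\right)} = \left(- \frac{1}{2854}\right) \left(- \frac{1}{4627}\right) = \frac{1}{13205458} \approx 7.5726 \cdot 10^{-8}$)
$M{\left(X{\left(7,0 \right)} \right)} - L = \left(9 + 4 \left(-2\right)^{2}\right) - \frac{1}{13205458} = \left(9 + 4 \cdot 4\right) - \frac{1}{13205458} = \left(9 + 16\right) - \frac{1}{13205458} = 25 - \frac{1}{13205458} = \frac{330136449}{13205458}$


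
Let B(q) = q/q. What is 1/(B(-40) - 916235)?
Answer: -1/916234 ≈ -1.0914e-6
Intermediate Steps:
B(q) = 1
1/(B(-40) - 916235) = 1/(1 - 916235) = 1/(-916234) = -1/916234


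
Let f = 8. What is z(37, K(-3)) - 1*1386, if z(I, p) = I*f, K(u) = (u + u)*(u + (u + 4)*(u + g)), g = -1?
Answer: -1090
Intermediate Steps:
K(u) = 2*u*(u + (-1 + u)*(4 + u)) (K(u) = (u + u)*(u + (u + 4)*(u - 1)) = (2*u)*(u + (4 + u)*(-1 + u)) = (2*u)*(u + (-1 + u)*(4 + u)) = 2*u*(u + (-1 + u)*(4 + u)))
z(I, p) = 8*I (z(I, p) = I*8 = 8*I)
z(37, K(-3)) - 1*1386 = 8*37 - 1*1386 = 296 - 1386 = -1090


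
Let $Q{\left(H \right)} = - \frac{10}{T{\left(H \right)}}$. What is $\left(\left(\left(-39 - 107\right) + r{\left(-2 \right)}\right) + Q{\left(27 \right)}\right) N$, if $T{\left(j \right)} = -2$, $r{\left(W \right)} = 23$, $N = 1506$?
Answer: $-177708$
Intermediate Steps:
$Q{\left(H \right)} = 5$ ($Q{\left(H \right)} = - \frac{10}{-2} = \left(-10\right) \left(- \frac{1}{2}\right) = 5$)
$\left(\left(\left(-39 - 107\right) + r{\left(-2 \right)}\right) + Q{\left(27 \right)}\right) N = \left(\left(\left(-39 - 107\right) + 23\right) + 5\right) 1506 = \left(\left(-146 + 23\right) + 5\right) 1506 = \left(-123 + 5\right) 1506 = \left(-118\right) 1506 = -177708$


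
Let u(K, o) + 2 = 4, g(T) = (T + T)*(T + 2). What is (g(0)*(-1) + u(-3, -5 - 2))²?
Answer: 4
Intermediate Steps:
g(T) = 2*T*(2 + T) (g(T) = (2*T)*(2 + T) = 2*T*(2 + T))
u(K, o) = 2 (u(K, o) = -2 + 4 = 2)
(g(0)*(-1) + u(-3, -5 - 2))² = ((2*0*(2 + 0))*(-1) + 2)² = ((2*0*2)*(-1) + 2)² = (0*(-1) + 2)² = (0 + 2)² = 2² = 4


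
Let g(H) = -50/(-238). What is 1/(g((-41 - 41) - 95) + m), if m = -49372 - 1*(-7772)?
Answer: -119/4950375 ≈ -2.4039e-5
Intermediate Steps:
g(H) = 25/119 (g(H) = -50*(-1/238) = 25/119)
m = -41600 (m = -49372 + 7772 = -41600)
1/(g((-41 - 41) - 95) + m) = 1/(25/119 - 41600) = 1/(-4950375/119) = -119/4950375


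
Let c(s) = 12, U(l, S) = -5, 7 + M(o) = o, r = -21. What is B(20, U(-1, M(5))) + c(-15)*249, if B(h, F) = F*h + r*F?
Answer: 2993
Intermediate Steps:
M(o) = -7 + o
B(h, F) = -21*F + F*h (B(h, F) = F*h - 21*F = -21*F + F*h)
B(20, U(-1, M(5))) + c(-15)*249 = -5*(-21 + 20) + 12*249 = -5*(-1) + 2988 = 5 + 2988 = 2993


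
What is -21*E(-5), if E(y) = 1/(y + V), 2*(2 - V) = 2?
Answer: 21/4 ≈ 5.2500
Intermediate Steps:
V = 1 (V = 2 - 1/2*2 = 2 - 1 = 1)
E(y) = 1/(1 + y) (E(y) = 1/(y + 1) = 1/(1 + y))
-21*E(-5) = -21/(1 - 5) = -21/(-4) = -21*(-1/4) = 21/4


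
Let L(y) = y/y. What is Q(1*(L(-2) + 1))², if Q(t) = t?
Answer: 4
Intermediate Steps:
L(y) = 1
Q(1*(L(-2) + 1))² = (1*(1 + 1))² = (1*2)² = 2² = 4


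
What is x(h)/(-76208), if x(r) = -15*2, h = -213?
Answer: 15/38104 ≈ 0.00039366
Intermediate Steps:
x(r) = -30
x(h)/(-76208) = -30/(-76208) = -30*(-1/76208) = 15/38104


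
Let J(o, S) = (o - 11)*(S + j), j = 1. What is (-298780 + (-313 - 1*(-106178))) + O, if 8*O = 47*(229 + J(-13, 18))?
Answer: -1553989/8 ≈ -1.9425e+5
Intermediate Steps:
J(o, S) = (1 + S)*(-11 + o) (J(o, S) = (o - 11)*(S + 1) = (-11 + o)*(1 + S) = (1 + S)*(-11 + o))
O = -10669/8 (O = (47*(229 + (-11 - 13 - 11*18 + 18*(-13))))/8 = (47*(229 + (-11 - 13 - 198 - 234)))/8 = (47*(229 - 456))/8 = (47*(-227))/8 = (⅛)*(-10669) = -10669/8 ≈ -1333.6)
(-298780 + (-313 - 1*(-106178))) + O = (-298780 + (-313 - 1*(-106178))) - 10669/8 = (-298780 + (-313 + 106178)) - 10669/8 = (-298780 + 105865) - 10669/8 = -192915 - 10669/8 = -1553989/8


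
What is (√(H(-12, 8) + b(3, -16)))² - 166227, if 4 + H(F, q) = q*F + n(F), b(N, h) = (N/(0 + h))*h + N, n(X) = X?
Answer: -166333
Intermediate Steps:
b(N, h) = 2*N (b(N, h) = (N/h)*h + N = N + N = 2*N)
H(F, q) = -4 + F + F*q (H(F, q) = -4 + (q*F + F) = -4 + (F*q + F) = -4 + (F + F*q) = -4 + F + F*q)
(√(H(-12, 8) + b(3, -16)))² - 166227 = (√((-4 - 12 - 12*8) + 2*3))² - 166227 = (√((-4 - 12 - 96) + 6))² - 166227 = (√(-112 + 6))² - 166227 = (√(-106))² - 166227 = (I*√106)² - 166227 = -106 - 166227 = -166333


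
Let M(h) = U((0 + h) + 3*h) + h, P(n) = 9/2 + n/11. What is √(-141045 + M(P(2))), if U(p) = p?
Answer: 5*I*√2730178/22 ≈ 375.53*I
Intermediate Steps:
P(n) = 9/2 + n/11 (P(n) = 9*(½) + n*(1/11) = 9/2 + n/11)
M(h) = 5*h (M(h) = ((0 + h) + 3*h) + h = (h + 3*h) + h = 4*h + h = 5*h)
√(-141045 + M(P(2))) = √(-141045 + 5*(9/2 + (1/11)*2)) = √(-141045 + 5*(9/2 + 2/11)) = √(-141045 + 5*(103/22)) = √(-141045 + 515/22) = √(-3102475/22) = 5*I*√2730178/22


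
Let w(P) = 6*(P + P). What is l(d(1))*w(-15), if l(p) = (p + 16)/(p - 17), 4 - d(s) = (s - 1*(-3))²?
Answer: 720/29 ≈ 24.828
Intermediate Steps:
d(s) = 4 - (3 + s)² (d(s) = 4 - (s - 1*(-3))² = 4 - (s + 3)² = 4 - (3 + s)²)
w(P) = 12*P (w(P) = 6*(2*P) = 12*P)
l(p) = (16 + p)/(-17 + p)
l(d(1))*w(-15) = ((16 + (4 - (3 + 1)²))/(-17 + (4 - (3 + 1)²)))*(12*(-15)) = ((16 + (4 - 1*4²))/(-17 + (4 - 1*4²)))*(-180) = ((16 + (4 - 1*16))/(-17 + (4 - 1*16)))*(-180) = ((16 + (4 - 16))/(-17 + (4 - 16)))*(-180) = ((16 - 12)/(-17 - 12))*(-180) = (4/(-29))*(-180) = -1/29*4*(-180) = -4/29*(-180) = 720/29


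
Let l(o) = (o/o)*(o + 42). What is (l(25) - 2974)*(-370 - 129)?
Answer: 1450593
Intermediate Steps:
l(o) = 42 + o (l(o) = 1*(42 + o) = 42 + o)
(l(25) - 2974)*(-370 - 129) = ((42 + 25) - 2974)*(-370 - 129) = (67 - 2974)*(-499) = -2907*(-499) = 1450593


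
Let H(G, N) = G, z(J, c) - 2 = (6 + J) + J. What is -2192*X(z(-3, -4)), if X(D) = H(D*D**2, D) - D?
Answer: -13152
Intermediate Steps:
z(J, c) = 8 + 2*J (z(J, c) = 2 + ((6 + J) + J) = 2 + (6 + 2*J) = 8 + 2*J)
X(D) = D**3 - D (X(D) = D*D**2 - D = D**3 - D)
-2192*X(z(-3, -4)) = -2192*((8 + 2*(-3))**3 - (8 + 2*(-3))) = -2192*((8 - 6)**3 - (8 - 6)) = -2192*(2**3 - 1*2) = -2192*(8 - 2) = -2192*6 = -13152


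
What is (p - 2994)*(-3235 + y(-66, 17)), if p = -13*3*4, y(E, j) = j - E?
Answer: 9928800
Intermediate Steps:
p = -156 (p = -39*4 = -156)
(p - 2994)*(-3235 + y(-66, 17)) = (-156 - 2994)*(-3235 + (17 - 1*(-66))) = -3150*(-3235 + (17 + 66)) = -3150*(-3235 + 83) = -3150*(-3152) = 9928800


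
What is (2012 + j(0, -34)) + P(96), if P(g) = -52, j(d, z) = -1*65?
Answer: 1895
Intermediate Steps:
j(d, z) = -65
(2012 + j(0, -34)) + P(96) = (2012 - 65) - 52 = 1947 - 52 = 1895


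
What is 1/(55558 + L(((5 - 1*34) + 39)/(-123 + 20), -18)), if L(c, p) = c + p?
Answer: 103/5720610 ≈ 1.8005e-5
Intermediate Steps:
1/(55558 + L(((5 - 1*34) + 39)/(-123 + 20), -18)) = 1/(55558 + (((5 - 1*34) + 39)/(-123 + 20) - 18)) = 1/(55558 + (((5 - 34) + 39)/(-103) - 18)) = 1/(55558 + ((-29 + 39)*(-1/103) - 18)) = 1/(55558 + (10*(-1/103) - 18)) = 1/(55558 + (-10/103 - 18)) = 1/(55558 - 1864/103) = 1/(5720610/103) = 103/5720610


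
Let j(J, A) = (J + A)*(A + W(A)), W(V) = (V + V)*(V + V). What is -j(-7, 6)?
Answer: 150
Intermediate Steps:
W(V) = 4*V**2 (W(V) = (2*V)*(2*V) = 4*V**2)
j(J, A) = (A + J)*(A + 4*A**2) (j(J, A) = (J + A)*(A + 4*A**2) = (A + J)*(A + 4*A**2))
-j(-7, 6) = -6*(6 - 7 + 4*6**2 + 4*6*(-7)) = -6*(6 - 7 + 4*36 - 168) = -6*(6 - 7 + 144 - 168) = -6*(-25) = -1*(-150) = 150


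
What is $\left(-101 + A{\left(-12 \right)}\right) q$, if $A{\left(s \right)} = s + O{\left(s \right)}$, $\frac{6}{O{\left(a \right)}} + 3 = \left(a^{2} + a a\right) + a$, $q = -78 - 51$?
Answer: $\frac{1326249}{91} \approx 14574.0$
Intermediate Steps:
$q = -129$
$O{\left(a \right)} = \frac{6}{-3 + a + 2 a^{2}}$ ($O{\left(a \right)} = \frac{6}{-3 + \left(\left(a^{2} + a a\right) + a\right)} = \frac{6}{-3 + \left(\left(a^{2} + a^{2}\right) + a\right)} = \frac{6}{-3 + \left(2 a^{2} + a\right)} = \frac{6}{-3 + \left(a + 2 a^{2}\right)} = \frac{6}{-3 + a + 2 a^{2}}$)
$A{\left(s \right)} = s + \frac{6}{-3 + s + 2 s^{2}}$
$\left(-101 + A{\left(-12 \right)}\right) q = \left(-101 - \left(12 - \frac{6}{-3 - 12 + 2 \left(-12\right)^{2}}\right)\right) \left(-129\right) = \left(-101 - \left(12 - \frac{6}{-3 - 12 + 2 \cdot 144}\right)\right) \left(-129\right) = \left(-101 - \left(12 - \frac{6}{-3 - 12 + 288}\right)\right) \left(-129\right) = \left(-101 - \left(12 - \frac{6}{273}\right)\right) \left(-129\right) = \left(-101 + \left(-12 + 6 \cdot \frac{1}{273}\right)\right) \left(-129\right) = \left(-101 + \left(-12 + \frac{2}{91}\right)\right) \left(-129\right) = \left(-101 - \frac{1090}{91}\right) \left(-129\right) = \left(- \frac{10281}{91}\right) \left(-129\right) = \frac{1326249}{91}$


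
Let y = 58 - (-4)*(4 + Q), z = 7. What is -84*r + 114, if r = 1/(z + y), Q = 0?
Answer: 3050/27 ≈ 112.96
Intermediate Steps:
y = 74 (y = 58 - (-4)*(4 + 0) = 58 - (-4)*4 = 58 - 1*(-16) = 58 + 16 = 74)
r = 1/81 (r = 1/(7 + 74) = 1/81 ≈ 0.012346)
-84*r + 114 = -84*1/81 + 114 = -28/27 + 114 = 3050/27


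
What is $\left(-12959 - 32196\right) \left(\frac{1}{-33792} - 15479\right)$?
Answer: $\frac{2147187444745}{3072} \approx 6.9895 \cdot 10^{8}$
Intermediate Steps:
$\left(-12959 - 32196\right) \left(\frac{1}{-33792} - 15479\right) = - 45155 \left(- \frac{1}{33792} - 15479\right) = \left(-45155\right) \left(- \frac{523066369}{33792}\right) = \frac{2147187444745}{3072}$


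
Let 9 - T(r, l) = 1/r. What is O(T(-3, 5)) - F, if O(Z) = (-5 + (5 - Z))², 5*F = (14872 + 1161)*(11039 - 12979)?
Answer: 55988020/9 ≈ 6.2209e+6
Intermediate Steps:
T(r, l) = 9 - 1/r
F = -6220804 (F = ((14872 + 1161)*(11039 - 12979))/5 = (16033*(-1940))/5 = (⅕)*(-31104020) = -6220804)
O(Z) = Z² (O(Z) = (-Z)² = Z²)
O(T(-3, 5)) - F = (9 - 1/(-3))² - 1*(-6220804) = (9 - 1*(-⅓))² + 6220804 = (9 + ⅓)² + 6220804 = (28/3)² + 6220804 = 784/9 + 6220804 = 55988020/9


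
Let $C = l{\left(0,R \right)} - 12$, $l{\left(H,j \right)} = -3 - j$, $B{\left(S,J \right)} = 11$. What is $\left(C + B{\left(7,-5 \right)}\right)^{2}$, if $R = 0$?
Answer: $16$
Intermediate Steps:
$C = -15$ ($C = \left(-3 - 0\right) - 12 = \left(-3 + 0\right) - 12 = -3 - 12 = -15$)
$\left(C + B{\left(7,-5 \right)}\right)^{2} = \left(-15 + 11\right)^{2} = \left(-4\right)^{2} = 16$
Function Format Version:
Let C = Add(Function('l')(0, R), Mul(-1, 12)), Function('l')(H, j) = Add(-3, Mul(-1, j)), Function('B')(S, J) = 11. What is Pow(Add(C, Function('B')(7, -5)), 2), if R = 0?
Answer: 16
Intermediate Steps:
C = -15 (C = Add(Add(-3, Mul(-1, 0)), Mul(-1, 12)) = Add(Add(-3, 0), -12) = Add(-3, -12) = -15)
Pow(Add(C, Function('B')(7, -5)), 2) = Pow(Add(-15, 11), 2) = Pow(-4, 2) = 16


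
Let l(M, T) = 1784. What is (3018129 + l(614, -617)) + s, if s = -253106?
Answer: 2766807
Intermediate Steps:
(3018129 + l(614, -617)) + s = (3018129 + 1784) - 253106 = 3019913 - 253106 = 2766807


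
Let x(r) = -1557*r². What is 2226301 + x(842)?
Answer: -1101630647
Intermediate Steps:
2226301 + x(842) = 2226301 - 1557*842² = 2226301 - 1557*708964 = 2226301 - 1103856948 = -1101630647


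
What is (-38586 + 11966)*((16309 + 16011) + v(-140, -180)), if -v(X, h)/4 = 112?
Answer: -848432640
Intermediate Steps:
v(X, h) = -448 (v(X, h) = -4*112 = -448)
(-38586 + 11966)*((16309 + 16011) + v(-140, -180)) = (-38586 + 11966)*((16309 + 16011) - 448) = -26620*(32320 - 448) = -26620*31872 = -848432640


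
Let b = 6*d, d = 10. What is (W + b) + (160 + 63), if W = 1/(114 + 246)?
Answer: 101881/360 ≈ 283.00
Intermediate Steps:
b = 60 (b = 6*10 = 60)
W = 1/360 ≈ 0.0027778
(W + b) + (160 + 63) = (1/360 + 60) + (160 + 63) = 21601/360 + 223 = 101881/360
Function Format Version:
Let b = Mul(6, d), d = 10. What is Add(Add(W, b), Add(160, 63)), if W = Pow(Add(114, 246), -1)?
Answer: Rational(101881, 360) ≈ 283.00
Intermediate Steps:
b = 60 (b = Mul(6, 10) = 60)
W = Rational(1, 360) (W = Pow(360, -1) = Rational(1, 360) ≈ 0.0027778)
Add(Add(W, b), Add(160, 63)) = Add(Add(Rational(1, 360), 60), Add(160, 63)) = Add(Rational(21601, 360), 223) = Rational(101881, 360)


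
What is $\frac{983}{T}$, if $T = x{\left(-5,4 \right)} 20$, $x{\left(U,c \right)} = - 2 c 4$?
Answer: $- \frac{983}{640} \approx -1.5359$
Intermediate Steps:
$x{\left(U,c \right)} = - 8 c$
$T = -640$ ($T = \left(-8\right) 4 \cdot 20 = \left(-32\right) 20 = -640$)
$\frac{983}{T} = \frac{983}{-640} = 983 \left(- \frac{1}{640}\right) = - \frac{983}{640}$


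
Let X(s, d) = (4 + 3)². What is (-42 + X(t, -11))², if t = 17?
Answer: 49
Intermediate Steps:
X(s, d) = 49 (X(s, d) = 7² = 49)
(-42 + X(t, -11))² = (-42 + 49)² = 7² = 49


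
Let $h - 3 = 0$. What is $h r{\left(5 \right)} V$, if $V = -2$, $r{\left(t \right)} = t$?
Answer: $-30$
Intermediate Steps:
$h = 3$ ($h = 3 + 0 = 3$)
$h r{\left(5 \right)} V = 3 \cdot 5 \left(-2\right) = 15 \left(-2\right) = -30$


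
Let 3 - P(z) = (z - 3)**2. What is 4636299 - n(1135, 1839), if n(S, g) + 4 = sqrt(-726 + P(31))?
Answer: 4636303 - I*sqrt(1507) ≈ 4.6363e+6 - 38.82*I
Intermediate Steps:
P(z) = 3 - (-3 + z)**2 (P(z) = 3 - (z - 3)**2 = 3 - (-3 + z)**2)
n(S, g) = -4 + I*sqrt(1507) (n(S, g) = -4 + sqrt(-726 + (3 - (-3 + 31)**2)) = -4 + sqrt(-726 + (3 - 1*28**2)) = -4 + sqrt(-726 + (3 - 1*784)) = -4 + sqrt(-726 + (3 - 784)) = -4 + sqrt(-726 - 781) = -4 + sqrt(-1507) = -4 + I*sqrt(1507))
4636299 - n(1135, 1839) = 4636299 - (-4 + I*sqrt(1507)) = 4636299 + (4 - I*sqrt(1507)) = 4636303 - I*sqrt(1507)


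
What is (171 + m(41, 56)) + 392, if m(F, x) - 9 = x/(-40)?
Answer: 2853/5 ≈ 570.60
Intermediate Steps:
m(F, x) = 9 - x/40 (m(F, x) = 9 + x/(-40) = 9 + x*(-1/40) = 9 - x/40)
(171 + m(41, 56)) + 392 = (171 + (9 - 1/40*56)) + 392 = (171 + (9 - 7/5)) + 392 = (171 + 38/5) + 392 = 893/5 + 392 = 2853/5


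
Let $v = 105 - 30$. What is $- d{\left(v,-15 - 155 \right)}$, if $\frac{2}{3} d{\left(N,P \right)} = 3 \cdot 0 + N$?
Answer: $- \frac{225}{2} \approx -112.5$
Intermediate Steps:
$v = 75$ ($v = 105 - 30 = 75$)
$d{\left(N,P \right)} = \frac{3 N}{2}$ ($d{\left(N,P \right)} = \frac{3 \left(3 \cdot 0 + N\right)}{2} = \frac{3 \left(0 + N\right)}{2} = \frac{3 N}{2}$)
$- d{\left(v,-15 - 155 \right)} = - \frac{3 \cdot 75}{2} = \left(-1\right) \frac{225}{2} = - \frac{225}{2}$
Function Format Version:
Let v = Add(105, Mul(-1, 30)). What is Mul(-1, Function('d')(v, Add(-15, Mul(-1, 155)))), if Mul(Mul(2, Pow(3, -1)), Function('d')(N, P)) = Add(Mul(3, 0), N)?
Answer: Rational(-225, 2) ≈ -112.50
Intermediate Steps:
v = 75 (v = Add(105, -30) = 75)
Function('d')(N, P) = Mul(Rational(3, 2), N) (Function('d')(N, P) = Mul(Rational(3, 2), Add(Mul(3, 0), N)) = Mul(Rational(3, 2), Add(0, N)) = Mul(Rational(3, 2), N))
Mul(-1, Function('d')(v, Add(-15, Mul(-1, 155)))) = Mul(-1, Mul(Rational(3, 2), 75)) = Mul(-1, Rational(225, 2)) = Rational(-225, 2)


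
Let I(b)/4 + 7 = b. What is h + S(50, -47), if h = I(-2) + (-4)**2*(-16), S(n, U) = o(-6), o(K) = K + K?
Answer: -304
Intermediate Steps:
I(b) = -28 + 4*b
o(K) = 2*K
S(n, U) = -12 (S(n, U) = 2*(-6) = -12)
h = -292 (h = (-28 + 4*(-2)) + (-4)**2*(-16) = (-28 - 8) + 16*(-16) = -36 - 256 = -292)
h + S(50, -47) = -292 - 12 = -304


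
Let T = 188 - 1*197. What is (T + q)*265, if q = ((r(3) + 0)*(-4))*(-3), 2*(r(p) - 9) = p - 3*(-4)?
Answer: 50085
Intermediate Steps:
T = -9 (T = 188 - 197 = -9)
r(p) = 15 + p/2 (r(p) = 9 + (p - 3*(-4))/2 = 9 + (p + 12)/2 = 9 + (12 + p)/2 = 9 + (6 + p/2) = 15 + p/2)
q = 198 (q = (((15 + (½)*3) + 0)*(-4))*(-3) = (((15 + 3/2) + 0)*(-4))*(-3) = ((33/2 + 0)*(-4))*(-3) = ((33/2)*(-4))*(-3) = -66*(-3) = 198)
(T + q)*265 = (-9 + 198)*265 = 189*265 = 50085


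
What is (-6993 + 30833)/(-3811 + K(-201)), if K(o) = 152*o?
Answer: -23840/34363 ≈ -0.69377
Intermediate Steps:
(-6993 + 30833)/(-3811 + K(-201)) = (-6993 + 30833)/(-3811 + 152*(-201)) = 23840/(-3811 - 30552) = 23840/(-34363) = 23840*(-1/34363) = -23840/34363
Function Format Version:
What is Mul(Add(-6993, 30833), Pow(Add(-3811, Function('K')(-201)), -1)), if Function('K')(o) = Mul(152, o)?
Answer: Rational(-23840, 34363) ≈ -0.69377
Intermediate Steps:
Mul(Add(-6993, 30833), Pow(Add(-3811, Function('K')(-201)), -1)) = Mul(Add(-6993, 30833), Pow(Add(-3811, Mul(152, -201)), -1)) = Mul(23840, Pow(Add(-3811, -30552), -1)) = Mul(23840, Pow(-34363, -1)) = Mul(23840, Rational(-1, 34363)) = Rational(-23840, 34363)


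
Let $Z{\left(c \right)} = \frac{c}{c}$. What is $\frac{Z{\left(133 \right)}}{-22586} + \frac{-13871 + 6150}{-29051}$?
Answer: $\frac{174357455}{656145886} \approx 0.26573$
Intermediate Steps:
$Z{\left(c \right)} = 1$
$\frac{Z{\left(133 \right)}}{-22586} + \frac{-13871 + 6150}{-29051} = 1 \frac{1}{-22586} + \frac{-13871 + 6150}{-29051} = 1 \left(- \frac{1}{22586}\right) - - \frac{7721}{29051} = - \frac{1}{22586} + \frac{7721}{29051} = \frac{174357455}{656145886}$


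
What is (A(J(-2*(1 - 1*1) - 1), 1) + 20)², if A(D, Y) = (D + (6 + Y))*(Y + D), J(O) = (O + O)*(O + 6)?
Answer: 2209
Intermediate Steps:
J(O) = 2*O*(6 + O) (J(O) = (2*O)*(6 + O) = 2*O*(6 + O))
A(D, Y) = (D + Y)*(6 + D + Y) (A(D, Y) = (6 + D + Y)*(D + Y) = (D + Y)*(6 + D + Y))
(A(J(-2*(1 - 1*1) - 1), 1) + 20)² = (((2*(-2*(1 - 1*1) - 1)*(6 + (-2*(1 - 1*1) - 1)))² + 1² + 6*(2*(-2*(1 - 1*1) - 1)*(6 + (-2*(1 - 1*1) - 1))) + 6*1 + 2*(2*(-2*(1 - 1*1) - 1)*(6 + (-2*(1 - 1*1) - 1)))*1) + 20)² = (((2*(-2*(1 - 1) - 1)*(6 + (-2*(1 - 1) - 1)))² + 1 + 6*(2*(-2*(1 - 1) - 1)*(6 + (-2*(1 - 1) - 1))) + 6 + 2*(2*(-2*(1 - 1) - 1)*(6 + (-2*(1 - 1) - 1)))*1) + 20)² = (((2*(-2*0 - 1)*(6 + (-2*0 - 1)))² + 1 + 6*(2*(-2*0 - 1)*(6 + (-2*0 - 1))) + 6 + 2*(2*(-2*0 - 1)*(6 + (-2*0 - 1)))*1) + 20)² = (((2*(0 - 1)*(6 + (0 - 1)))² + 1 + 6*(2*(0 - 1)*(6 + (0 - 1))) + 6 + 2*(2*(0 - 1)*(6 + (0 - 1)))*1) + 20)² = (((2*(-1)*(6 - 1))² + 1 + 6*(2*(-1)*(6 - 1)) + 6 + 2*(2*(-1)*(6 - 1))*1) + 20)² = (((2*(-1)*5)² + 1 + 6*(2*(-1)*5) + 6 + 2*(2*(-1)*5)*1) + 20)² = (((-10)² + 1 + 6*(-10) + 6 + 2*(-10)*1) + 20)² = ((100 + 1 - 60 + 6 - 20) + 20)² = (27 + 20)² = 47² = 2209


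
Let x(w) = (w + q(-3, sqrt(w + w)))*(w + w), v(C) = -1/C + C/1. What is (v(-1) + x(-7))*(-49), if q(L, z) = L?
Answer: -6860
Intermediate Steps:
v(C) = C - 1/C (v(C) = -1/C + C*1 = -1/C + C = C - 1/C)
x(w) = 2*w*(-3 + w) (x(w) = (w - 3)*(w + w) = (-3 + w)*(2*w) = 2*w*(-3 + w))
(v(-1) + x(-7))*(-49) = ((-1 - 1/(-1)) + 2*(-7)*(-3 - 7))*(-49) = ((-1 - 1*(-1)) + 2*(-7)*(-10))*(-49) = ((-1 + 1) + 140)*(-49) = (0 + 140)*(-49) = 140*(-49) = -6860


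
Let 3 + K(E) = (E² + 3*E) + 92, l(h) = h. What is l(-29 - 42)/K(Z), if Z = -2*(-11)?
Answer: -⅑ ≈ -0.11111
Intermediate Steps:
Z = 22
K(E) = 89 + E² + 3*E (K(E) = -3 + ((E² + 3*E) + 92) = -3 + (92 + E² + 3*E) = 89 + E² + 3*E)
l(-29 - 42)/K(Z) = (-29 - 42)/(89 + 22² + 3*22) = -71/(89 + 484 + 66) = -71/639 = -71*1/639 = -⅑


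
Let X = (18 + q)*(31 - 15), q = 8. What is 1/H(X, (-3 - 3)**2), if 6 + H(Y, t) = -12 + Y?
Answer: 1/398 ≈ 0.0025126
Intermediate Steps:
X = 416 (X = (18 + 8)*(31 - 15) = 26*16 = 416)
H(Y, t) = -18 + Y (H(Y, t) = -6 + (-12 + Y) = -18 + Y)
1/H(X, (-3 - 3)**2) = 1/(-18 + 416) = 1/398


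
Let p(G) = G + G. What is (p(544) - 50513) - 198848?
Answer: -248273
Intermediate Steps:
p(G) = 2*G
(p(544) - 50513) - 198848 = (2*544 - 50513) - 198848 = (1088 - 50513) - 198848 = -49425 - 198848 = -248273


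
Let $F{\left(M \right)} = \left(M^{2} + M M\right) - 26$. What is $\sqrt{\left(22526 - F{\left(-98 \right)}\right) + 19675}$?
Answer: $\sqrt{23019} \approx 151.72$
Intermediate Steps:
$F{\left(M \right)} = -26 + 2 M^{2}$ ($F{\left(M \right)} = \left(M^{2} + M^{2}\right) - 26 = 2 M^{2} - 26 = -26 + 2 M^{2}$)
$\sqrt{\left(22526 - F{\left(-98 \right)}\right) + 19675} = \sqrt{\left(22526 - \left(-26 + 2 \left(-98\right)^{2}\right)\right) + 19675} = \sqrt{\left(22526 - \left(-26 + 2 \cdot 9604\right)\right) + 19675} = \sqrt{\left(22526 - \left(-26 + 19208\right)\right) + 19675} = \sqrt{\left(22526 - 19182\right) + 19675} = \sqrt{3344 + 19675} = \sqrt{23019}$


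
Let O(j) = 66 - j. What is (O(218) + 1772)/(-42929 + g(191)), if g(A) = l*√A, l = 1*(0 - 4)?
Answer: -13908996/368579197 + 1296*√191/368579197 ≈ -0.037688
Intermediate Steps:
l = -4 (l = 1*(-4) = -4)
g(A) = -4*√A
(O(218) + 1772)/(-42929 + g(191)) = ((66 - 1*218) + 1772)/(-42929 - 4*√191) = ((66 - 218) + 1772)/(-42929 - 4*√191) = (-152 + 1772)/(-42929 - 4*√191) = 1620/(-42929 - 4*√191)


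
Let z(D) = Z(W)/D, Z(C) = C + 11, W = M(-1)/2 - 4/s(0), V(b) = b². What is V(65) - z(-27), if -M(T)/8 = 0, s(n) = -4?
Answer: 38029/9 ≈ 4225.4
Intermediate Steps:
M(T) = 0 (M(T) = -8*0 = 0)
W = 1 (W = 0/2 - 4/(-4) = 0*(½) - 4*(-¼) = 0 + 1 = 1)
Z(C) = 11 + C
z(D) = 12/D (z(D) = (11 + 1)/D = 12/D)
V(65) - z(-27) = 65² - 12/(-27) = 4225 - 12*(-1)/27 = 4225 - 1*(-4/9) = 4225 + 4/9 = 38029/9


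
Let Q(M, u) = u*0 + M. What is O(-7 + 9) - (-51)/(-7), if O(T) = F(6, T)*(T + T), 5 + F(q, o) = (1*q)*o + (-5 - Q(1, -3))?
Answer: -23/7 ≈ -3.2857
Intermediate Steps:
Q(M, u) = M (Q(M, u) = 0 + M = M)
F(q, o) = -11 + o*q (F(q, o) = -5 + ((1*q)*o + (-5 - 1*1)) = -5 + (q*o + (-5 - 1)) = -5 + (o*q - 6) = -5 + (-6 + o*q) = -11 + o*q)
O(T) = 2*T*(-11 + 6*T) (O(T) = (-11 + T*6)*(T + T) = (-11 + 6*T)*(2*T) = 2*T*(-11 + 6*T))
O(-7 + 9) - (-51)/(-7) = 2*(-7 + 9)*(-11 + 6*(-7 + 9)) - (-51)/(-7) = 2*2*(-11 + 6*2) - (-51)*(-1)/7 = 2*2*(-11 + 12) - 1*51/7 = 2*2*1 - 51/7 = 4 - 51/7 = -23/7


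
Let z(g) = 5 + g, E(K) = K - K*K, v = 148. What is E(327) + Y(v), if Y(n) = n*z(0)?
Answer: -105862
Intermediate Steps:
E(K) = K - K²
Y(n) = 5*n (Y(n) = n*(5 + 0) = n*5 = 5*n)
E(327) + Y(v) = 327*(1 - 1*327) + 5*148 = 327*(1 - 327) + 740 = 327*(-326) + 740 = -106602 + 740 = -105862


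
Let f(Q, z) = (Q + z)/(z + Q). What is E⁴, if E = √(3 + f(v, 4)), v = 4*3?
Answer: 16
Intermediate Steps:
v = 12
f(Q, z) = 1 (f(Q, z) = (Q + z)/(Q + z) = 1)
E = 2 (E = √(3 + 1) = √4 = 2)
E⁴ = 2⁴ = 16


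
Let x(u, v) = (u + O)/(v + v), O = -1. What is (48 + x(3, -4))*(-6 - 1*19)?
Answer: -4775/4 ≈ -1193.8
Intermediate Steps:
x(u, v) = (-1 + u)/(2*v) (x(u, v) = (u - 1)/(v + v) = (-1 + u)/((2*v)) = (-1 + u)*(1/(2*v)) = (-1 + u)/(2*v))
(48 + x(3, -4))*(-6 - 1*19) = (48 + (½)*(-1 + 3)/(-4))*(-6 - 1*19) = (48 + (½)*(-¼)*2)*(-6 - 19) = (48 - ¼)*(-25) = (191/4)*(-25) = -4775/4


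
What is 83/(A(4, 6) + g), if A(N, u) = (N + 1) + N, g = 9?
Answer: 83/18 ≈ 4.6111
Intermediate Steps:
A(N, u) = 1 + 2*N (A(N, u) = (1 + N) + N = 1 + 2*N)
83/(A(4, 6) + g) = 83/((1 + 2*4) + 9) = 83/((1 + 8) + 9) = 83/(9 + 9) = 83/18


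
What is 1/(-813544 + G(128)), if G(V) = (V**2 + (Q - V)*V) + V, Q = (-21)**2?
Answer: -1/756968 ≈ -1.3211e-6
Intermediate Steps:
Q = 441
G(V) = V + V**2 + V*(441 - V) (G(V) = (V**2 + (441 - V)*V) + V = (V**2 + V*(441 - V)) + V = V + V**2 + V*(441 - V))
1/(-813544 + G(128)) = 1/(-813544 + 442*128) = 1/(-813544 + 56576) = 1/(-756968) = -1/756968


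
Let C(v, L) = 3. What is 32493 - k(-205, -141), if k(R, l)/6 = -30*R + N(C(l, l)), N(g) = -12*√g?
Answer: -4407 + 72*√3 ≈ -4282.3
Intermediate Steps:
k(R, l) = -180*R - 72*√3 (k(R, l) = 6*(-30*R - 12*√3) = -180*R - 72*√3)
32493 - k(-205, -141) = 32493 - (-180*(-205) - 72*√3) = 32493 - (36900 - 72*√3) = 32493 + (-36900 + 72*√3) = -4407 + 72*√3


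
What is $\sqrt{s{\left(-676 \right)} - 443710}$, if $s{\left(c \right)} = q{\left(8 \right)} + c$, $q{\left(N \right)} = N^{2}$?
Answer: $i \sqrt{444322} \approx 666.58 i$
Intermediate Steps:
$s{\left(c \right)} = 64 + c$ ($s{\left(c \right)} = 8^{2} + c = 64 + c$)
$\sqrt{s{\left(-676 \right)} - 443710} = \sqrt{\left(64 - 676\right) - 443710} = \sqrt{-612 - 443710} = \sqrt{-444322} = i \sqrt{444322}$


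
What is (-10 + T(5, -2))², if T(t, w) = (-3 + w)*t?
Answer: 1225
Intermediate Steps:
T(t, w) = t*(-3 + w)
(-10 + T(5, -2))² = (-10 + 5*(-3 - 2))² = (-10 + 5*(-5))² = (-10 - 25)² = (-35)² = 1225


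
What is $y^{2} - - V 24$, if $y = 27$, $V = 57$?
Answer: $2097$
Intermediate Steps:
$y^{2} - - V 24 = 27^{2} - - 57 \cdot 24 = 729 - \left(-1\right) 1368 = 729 - -1368 = 729 + 1368 = 2097$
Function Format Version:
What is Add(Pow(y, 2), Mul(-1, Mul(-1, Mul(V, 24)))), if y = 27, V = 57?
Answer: 2097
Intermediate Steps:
Add(Pow(y, 2), Mul(-1, Mul(-1, Mul(V, 24)))) = Add(Pow(27, 2), Mul(-1, Mul(-1, Mul(57, 24)))) = Add(729, Mul(-1, Mul(-1, 1368))) = Add(729, Mul(-1, -1368)) = Add(729, 1368) = 2097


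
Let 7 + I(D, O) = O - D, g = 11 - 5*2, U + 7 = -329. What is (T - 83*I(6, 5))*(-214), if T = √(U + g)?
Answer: -142096 - 214*I*√335 ≈ -1.421e+5 - 3916.8*I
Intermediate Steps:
U = -336 (U = -7 - 329 = -336)
g = 1 (g = 11 - 10 = 1)
I(D, O) = -7 + O - D (I(D, O) = -7 + (O - D) = -7 + O - D)
T = I*√335 (T = √(-336 + 1) = √(-335) = I*√335 ≈ 18.303*I)
(T - 83*I(6, 5))*(-214) = (I*√335 - 83*(-7 + 5 - 1*6))*(-214) = (I*√335 - 83*(-7 + 5 - 6))*(-214) = (I*√335 - 83*(-8))*(-214) = (I*√335 + 664)*(-214) = (664 + I*√335)*(-214) = -142096 - 214*I*√335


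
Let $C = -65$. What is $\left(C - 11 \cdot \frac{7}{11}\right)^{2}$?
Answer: $5184$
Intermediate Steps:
$\left(C - 11 \cdot \frac{7}{11}\right)^{2} = \left(-65 - 11 \cdot \frac{7}{11}\right)^{2} = \left(-65 - 11 \cdot 7 \cdot \frac{1}{11}\right)^{2} = \left(-65 - 7\right)^{2} = \left(-72\right)^{2} = 5184$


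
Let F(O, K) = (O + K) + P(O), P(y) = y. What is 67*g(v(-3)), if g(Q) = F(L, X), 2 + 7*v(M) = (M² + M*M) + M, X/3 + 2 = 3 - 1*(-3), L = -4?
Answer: 268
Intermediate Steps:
X = 12 (X = -6 + 3*(3 - 1*(-3)) = -6 + 3*(3 + 3) = -6 + 3*6 = -6 + 18 = 12)
v(M) = -2/7 + M/7 + 2*M²/7 (v(M) = -2/7 + ((M² + M*M) + M)/7 = -2/7 + ((M² + M²) + M)/7 = -2/7 + (2*M² + M)/7 = -2/7 + (M + 2*M²)/7 = -2/7 + (M/7 + 2*M²/7) = -2/7 + M/7 + 2*M²/7)
F(O, K) = K + 2*O (F(O, K) = (O + K) + O = (K + O) + O = K + 2*O)
g(Q) = 4 (g(Q) = 12 + 2*(-4) = 12 - 8 = 4)
67*g(v(-3)) = 67*4 = 268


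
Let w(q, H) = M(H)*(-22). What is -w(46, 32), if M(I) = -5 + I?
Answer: 594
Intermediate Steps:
w(q, H) = 110 - 22*H (w(q, H) = (-5 + H)*(-22) = 110 - 22*H)
-w(46, 32) = -(110 - 22*32) = -(110 - 704) = -1*(-594) = 594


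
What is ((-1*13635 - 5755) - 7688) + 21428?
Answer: -5650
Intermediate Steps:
((-1*13635 - 5755) - 7688) + 21428 = ((-13635 - 5755) - 7688) + 21428 = (-19390 - 7688) + 21428 = -27078 + 21428 = -5650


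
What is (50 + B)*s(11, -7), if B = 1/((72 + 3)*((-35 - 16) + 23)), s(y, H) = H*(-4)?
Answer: 104999/75 ≈ 1400.0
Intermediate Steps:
s(y, H) = -4*H
B = -1/2100 (B = 1/(75*(-51 + 23)) = (1/75)/(-28) = (1/75)*(-1/28) = -1/2100 ≈ -0.00047619)
(50 + B)*s(11, -7) = (50 - 1/2100)*(-4*(-7)) = (104999/2100)*28 = 104999/75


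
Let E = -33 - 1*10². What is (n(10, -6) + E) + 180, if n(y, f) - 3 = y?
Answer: 60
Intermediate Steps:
n(y, f) = 3 + y
E = -133 (E = -33 - 1*100 = -33 - 100 = -133)
(n(10, -6) + E) + 180 = ((3 + 10) - 133) + 180 = (13 - 133) + 180 = -120 + 180 = 60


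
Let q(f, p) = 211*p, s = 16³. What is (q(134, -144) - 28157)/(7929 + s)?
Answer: -58541/12025 ≈ -4.8683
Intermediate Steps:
s = 4096
(q(134, -144) - 28157)/(7929 + s) = (211*(-144) - 28157)/(7929 + 4096) = (-30384 - 28157)/12025 = -58541*1/12025 = -58541/12025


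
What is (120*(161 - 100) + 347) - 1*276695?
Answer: -269028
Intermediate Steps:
(120*(161 - 100) + 347) - 1*276695 = (120*61 + 347) - 276695 = (7320 + 347) - 276695 = 7667 - 276695 = -269028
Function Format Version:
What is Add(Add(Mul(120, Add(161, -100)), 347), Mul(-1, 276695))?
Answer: -269028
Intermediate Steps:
Add(Add(Mul(120, Add(161, -100)), 347), Mul(-1, 276695)) = Add(Add(Mul(120, 61), 347), -276695) = Add(Add(7320, 347), -276695) = Add(7667, -276695) = -269028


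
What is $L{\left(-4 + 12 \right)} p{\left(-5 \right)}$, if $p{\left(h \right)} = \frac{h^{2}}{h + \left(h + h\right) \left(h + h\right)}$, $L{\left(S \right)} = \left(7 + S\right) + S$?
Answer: $\frac{115}{19} \approx 6.0526$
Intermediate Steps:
$L{\left(S \right)} = 7 + 2 S$
$p{\left(h \right)} = \frac{h^{2}}{h + 4 h^{2}}$ ($p{\left(h \right)} = \frac{h^{2}}{h + 2 h 2 h} = \frac{h^{2}}{h + 4 h^{2}}$)
$L{\left(-4 + 12 \right)} p{\left(-5 \right)} = \left(7 + 2 \left(-4 + 12\right)\right) \left(- \frac{5}{1 + 4 \left(-5\right)}\right) = \left(7 + 2 \cdot 8\right) \left(- \frac{5}{1 - 20}\right) = \left(7 + 16\right) \left(- \frac{5}{-19}\right) = 23 \left(\left(-5\right) \left(- \frac{1}{19}\right)\right) = 23 \cdot \frac{5}{19} = \frac{115}{19}$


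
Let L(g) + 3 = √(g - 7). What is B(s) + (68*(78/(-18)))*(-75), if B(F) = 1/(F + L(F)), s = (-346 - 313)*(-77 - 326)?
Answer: 779348587294087/35264641953 - √265570/70529283906 ≈ 22100.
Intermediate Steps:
s = 265577 (s = -659*(-403) = 265577)
L(g) = -3 + √(-7 + g) (L(g) = -3 + √(g - 7) = -3 + √(-7 + g))
B(F) = 1/(-3 + F + √(-7 + F)) (B(F) = 1/(F + (-3 + √(-7 + F))) = 1/(-3 + F + √(-7 + F)))
B(s) + (68*(78/(-18)))*(-75) = 1/(-3 + 265577 + √(-7 + 265577)) + (68*(78/(-18)))*(-75) = 1/(-3 + 265577 + √265570) + (68*(78*(-1/18)))*(-75) = 1/(265574 + √265570) + (68*(-13/3))*(-75) = 1/(265574 + √265570) - 884/3*(-75) = 1/(265574 + √265570) + 22100 = 22100 + 1/(265574 + √265570)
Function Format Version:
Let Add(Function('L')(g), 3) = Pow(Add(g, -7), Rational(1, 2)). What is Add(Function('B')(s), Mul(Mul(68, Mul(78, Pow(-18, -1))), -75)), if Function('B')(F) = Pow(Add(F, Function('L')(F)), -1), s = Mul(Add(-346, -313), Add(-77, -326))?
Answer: Add(Rational(779348587294087, 35264641953), Mul(Rational(-1, 70529283906), Pow(265570, Rational(1, 2)))) ≈ 22100.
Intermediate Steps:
s = 265577 (s = Mul(-659, -403) = 265577)
Function('L')(g) = Add(-3, Pow(Add(-7, g), Rational(1, 2))) (Function('L')(g) = Add(-3, Pow(Add(g, -7), Rational(1, 2))) = Add(-3, Pow(Add(-7, g), Rational(1, 2))))
Function('B')(F) = Pow(Add(-3, F, Pow(Add(-7, F), Rational(1, 2))), -1) (Function('B')(F) = Pow(Add(F, Add(-3, Pow(Add(-7, F), Rational(1, 2)))), -1) = Pow(Add(-3, F, Pow(Add(-7, F), Rational(1, 2))), -1))
Add(Function('B')(s), Mul(Mul(68, Mul(78, Pow(-18, -1))), -75)) = Add(Pow(Add(-3, 265577, Pow(Add(-7, 265577), Rational(1, 2))), -1), Mul(Mul(68, Mul(78, Pow(-18, -1))), -75)) = Add(Pow(Add(-3, 265577, Pow(265570, Rational(1, 2))), -1), Mul(Mul(68, Mul(78, Rational(-1, 18))), -75)) = Add(Pow(Add(265574, Pow(265570, Rational(1, 2))), -1), Mul(Mul(68, Rational(-13, 3)), -75)) = Add(Pow(Add(265574, Pow(265570, Rational(1, 2))), -1), Mul(Rational(-884, 3), -75)) = Add(Pow(Add(265574, Pow(265570, Rational(1, 2))), -1), 22100) = Add(22100, Pow(Add(265574, Pow(265570, Rational(1, 2))), -1))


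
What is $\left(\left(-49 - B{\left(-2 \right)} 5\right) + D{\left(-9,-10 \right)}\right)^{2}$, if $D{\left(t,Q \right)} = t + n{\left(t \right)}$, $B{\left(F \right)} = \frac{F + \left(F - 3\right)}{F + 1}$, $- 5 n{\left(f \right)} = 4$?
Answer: $\frac{219961}{25} \approx 8798.4$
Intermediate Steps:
$n{\left(f \right)} = - \frac{4}{5}$ ($n{\left(f \right)} = \left(- \frac{1}{5}\right) 4 = - \frac{4}{5}$)
$B{\left(F \right)} = \frac{-3 + 2 F}{1 + F}$ ($B{\left(F \right)} = \frac{F + \left(-3 + F\right)}{1 + F} = \frac{-3 + 2 F}{1 + F}$)
$D{\left(t,Q \right)} = - \frac{4}{5} + t$ ($D{\left(t,Q \right)} = t - \frac{4}{5} = - \frac{4}{5} + t$)
$\left(\left(-49 - B{\left(-2 \right)} 5\right) + D{\left(-9,-10 \right)}\right)^{2} = \left(\left(-49 - \frac{-3 + 2 \left(-2\right)}{1 - 2} \cdot 5\right) - \frac{49}{5}\right)^{2} = \left(\left(-49 - \frac{-3 - 4}{-1} \cdot 5\right) - \frac{49}{5}\right)^{2} = \left(\left(-49 - \left(-1\right) \left(-7\right) 5\right) - \frac{49}{5}\right)^{2} = \left(\left(-49 - 7 \cdot 5\right) - \frac{49}{5}\right)^{2} = \left(\left(-49 - 35\right) - \frac{49}{5}\right)^{2} = \left(-84 - \frac{49}{5}\right)^{2} = \left(- \frac{469}{5}\right)^{2} = \frac{219961}{25}$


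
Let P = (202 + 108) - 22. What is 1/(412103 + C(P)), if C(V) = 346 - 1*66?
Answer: 1/412383 ≈ 2.4249e-6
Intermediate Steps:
P = 288 (P = 310 - 22 = 288)
C(V) = 280 (C(V) = 346 - 66 = 280)
1/(412103 + C(P)) = 1/(412103 + 280) = 1/412383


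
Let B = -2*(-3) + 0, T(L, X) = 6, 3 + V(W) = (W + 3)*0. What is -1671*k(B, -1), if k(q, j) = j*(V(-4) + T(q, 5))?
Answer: 5013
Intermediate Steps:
V(W) = -3 (V(W) = -3 + (W + 3)*0 = -3 + (3 + W)*0 = -3 + 0 = -3)
B = 6 (B = 6 + 0 = 6)
k(q, j) = 3*j (k(q, j) = j*(-3 + 6) = j*3 = 3*j)
-1671*k(B, -1) = -5013*(-1) = -1671*(-3) = 5013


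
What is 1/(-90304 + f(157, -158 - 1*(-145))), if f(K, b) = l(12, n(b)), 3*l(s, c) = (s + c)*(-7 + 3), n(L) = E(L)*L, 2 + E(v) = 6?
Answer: -3/270752 ≈ -1.1080e-5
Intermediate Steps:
E(v) = 4 (E(v) = -2 + 6 = 4)
n(L) = 4*L
l(s, c) = -4*c/3 - 4*s/3 (l(s, c) = ((s + c)*(-7 + 3))/3 = ((c + s)*(-4))/3 = (-4*c - 4*s)/3 = -4*c/3 - 4*s/3)
f(K, b) = -16 - 16*b/3 (f(K, b) = -16*b/3 - 4/3*12 = -16*b/3 - 16 = -16 - 16*b/3)
1/(-90304 + f(157, -158 - 1*(-145))) = 1/(-90304 + (-16 - 16*(-158 - 1*(-145))/3)) = 1/(-90304 + (-16 - 16*(-158 + 145)/3)) = 1/(-90304 + (-16 - 16/3*(-13))) = 1/(-90304 + (-16 + 208/3)) = 1/(-90304 + 160/3) = 1/(-270752/3) = -3/270752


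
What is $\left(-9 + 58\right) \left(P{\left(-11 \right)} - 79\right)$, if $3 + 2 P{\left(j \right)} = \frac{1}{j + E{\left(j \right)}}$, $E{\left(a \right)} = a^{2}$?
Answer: $- \frac{867741}{220} \approx -3944.3$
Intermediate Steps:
$P{\left(j \right)} = - \frac{3}{2} + \frac{1}{2 \left(j + j^{2}\right)}$
$\left(-9 + 58\right) \left(P{\left(-11 \right)} - 79\right) = \left(-9 + 58\right) \left(\frac{1 - -33 - 3 \left(-11\right)^{2}}{2 \left(-11\right) \left(1 - 11\right)} - 79\right) = 49 \left(\frac{1}{2} \left(- \frac{1}{11}\right) \frac{1}{-10} \left(1 + 33 - 363\right) - 79\right) = 49 \left(\frac{1}{2} \left(- \frac{1}{11}\right) \left(- \frac{1}{10}\right) \left(1 + 33 - 363\right) - 79\right) = 49 \left(\frac{1}{2} \left(- \frac{1}{11}\right) \left(- \frac{1}{10}\right) \left(-329\right) - 79\right) = 49 \left(- \frac{329}{220} - 79\right) = 49 \left(- \frac{17709}{220}\right) = - \frac{867741}{220}$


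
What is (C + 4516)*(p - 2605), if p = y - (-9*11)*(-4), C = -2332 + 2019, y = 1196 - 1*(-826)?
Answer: -4114737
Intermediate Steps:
y = 2022 (y = 1196 + 826 = 2022)
C = -313
p = 1626 (p = 2022 - (-9*11)*(-4) = 2022 - (-99)*(-4) = 2022 - 1*396 = 2022 - 396 = 1626)
(C + 4516)*(p - 2605) = (-313 + 4516)*(1626 - 2605) = 4203*(-979) = -4114737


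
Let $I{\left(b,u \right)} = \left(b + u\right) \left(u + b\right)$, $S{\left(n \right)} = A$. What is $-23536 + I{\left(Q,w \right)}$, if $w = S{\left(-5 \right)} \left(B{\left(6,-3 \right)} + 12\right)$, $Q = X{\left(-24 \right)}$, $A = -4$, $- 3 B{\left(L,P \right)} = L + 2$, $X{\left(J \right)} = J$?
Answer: $- \frac{177968}{9} \approx -19774.0$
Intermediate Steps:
$B{\left(L,P \right)} = - \frac{2}{3} - \frac{L}{3}$ ($B{\left(L,P \right)} = - \frac{L + 2}{3} = - \frac{2 + L}{3} = - \frac{2}{3} - \frac{L}{3}$)
$S{\left(n \right)} = -4$
$Q = -24$
$w = - \frac{112}{3}$ ($w = - 4 \left(\left(- \frac{2}{3} - 2\right) + 12\right) = - 4 \left(- \frac{8}{3} + 12\right) = \left(-4\right) \frac{28}{3} = - \frac{112}{3} \approx -37.333$)
$I{\left(b,u \right)} = \left(b + u\right)^{2}$ ($I{\left(b,u \right)} = \left(b + u\right) \left(b + u\right) = \left(b + u\right)^{2}$)
$-23536 + I{\left(Q,w \right)} = -23536 + \left(-24 - \frac{112}{3}\right)^{2} = -23536 + \left(- \frac{184}{3}\right)^{2} = -23536 + \frac{33856}{9} = - \frac{177968}{9}$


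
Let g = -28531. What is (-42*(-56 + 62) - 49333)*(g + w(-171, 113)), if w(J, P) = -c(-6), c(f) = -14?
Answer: 1414015445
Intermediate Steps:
w(J, P) = 14 (w(J, P) = -1*(-14) = 14)
(-42*(-56 + 62) - 49333)*(g + w(-171, 113)) = (-42*(-56 + 62) - 49333)*(-28531 + 14) = (-42*6 - 49333)*(-28517) = (-252 - 49333)*(-28517) = -49585*(-28517) = 1414015445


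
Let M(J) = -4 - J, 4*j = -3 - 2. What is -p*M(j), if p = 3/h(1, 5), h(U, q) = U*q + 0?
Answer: 33/20 ≈ 1.6500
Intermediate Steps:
h(U, q) = U*q
p = ⅗ (p = 3/((1*5)) = 3/5 = 3*(⅕) = ⅗ ≈ 0.60000)
j = -5/4 (j = (-3 - 2)/4 = (¼)*(-5) = -5/4 ≈ -1.2500)
-p*M(j) = -3*(-4 - 1*(-5/4))/5 = -3*(-4 + 5/4)/5 = -3*(-11)/(5*4) = -1*(-33/20) = 33/20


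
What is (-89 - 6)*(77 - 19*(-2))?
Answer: -10925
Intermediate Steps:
(-89 - 6)*(77 - 19*(-2)) = -95*(77 + 38) = -95*115 = -10925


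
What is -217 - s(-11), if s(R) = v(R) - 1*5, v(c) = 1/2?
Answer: -425/2 ≈ -212.50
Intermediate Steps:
v(c) = 1/2
s(R) = -9/2 (s(R) = 1/2 - 1*5 = 1/2 - 5 = -9/2)
-217 - s(-11) = -217 - 1*(-9/2) = -217 + 9/2 = -425/2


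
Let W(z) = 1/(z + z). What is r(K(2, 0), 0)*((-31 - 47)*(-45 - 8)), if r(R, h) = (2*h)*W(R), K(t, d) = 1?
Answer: 0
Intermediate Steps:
W(z) = 1/(2*z)
r(R, h) = h/R (r(R, h) = (2*h)*(1/(2*R)) = h/R)
r(K(2, 0), 0)*((-31 - 47)*(-45 - 8)) = (0/1)*((-31 - 47)*(-45 - 8)) = (0*1)*(-78*(-53)) = 0*4134 = 0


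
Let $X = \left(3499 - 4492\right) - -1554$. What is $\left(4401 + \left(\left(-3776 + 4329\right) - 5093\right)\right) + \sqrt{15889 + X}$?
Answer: $-139 + 5 \sqrt{658} \approx -10.742$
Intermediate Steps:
$X = 561$ ($X = -993 + 1554 = 561$)
$\left(4401 + \left(\left(-3776 + 4329\right) - 5093\right)\right) + \sqrt{15889 + X} = \left(4401 + \left(\left(-3776 + 4329\right) - 5093\right)\right) + \sqrt{15889 + 561} = \left(4401 + \left(553 - 5093\right)\right) + \sqrt{16450} = \left(4401 - 4540\right) + 5 \sqrt{658} = -139 + 5 \sqrt{658}$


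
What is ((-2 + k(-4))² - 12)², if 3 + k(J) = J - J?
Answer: 169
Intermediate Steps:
k(J) = -3 (k(J) = -3 + (J - J) = -3 + 0 = -3)
((-2 + k(-4))² - 12)² = ((-2 - 3)² - 12)² = ((-5)² - 12)² = (25 - 12)² = 13² = 169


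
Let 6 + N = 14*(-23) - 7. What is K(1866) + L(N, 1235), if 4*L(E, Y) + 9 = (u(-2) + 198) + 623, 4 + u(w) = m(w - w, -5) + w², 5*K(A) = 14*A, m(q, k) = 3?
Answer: 108571/20 ≈ 5428.5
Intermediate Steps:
N = -335 (N = -6 + (14*(-23) - 7) = -6 + (-322 - 7) = -6 - 329 = -335)
K(A) = 14*A/5 (K(A) = (14*A)/5 = 14*A/5)
u(w) = -1 + w² (u(w) = -4 + (3 + w²) = -1 + w²)
L(E, Y) = 815/4 (L(E, Y) = -9/4 + (((-1 + (-2)²) + 198) + 623)/4 = -9/4 + (((-1 + 4) + 198) + 623)/4 = -9/4 + ((3 + 198) + 623)/4 = -9/4 + (201 + 623)/4 = -9/4 + (¼)*824 = -9/4 + 206 = 815/4)
K(1866) + L(N, 1235) = (14/5)*1866 + 815/4 = 26124/5 + 815/4 = 108571/20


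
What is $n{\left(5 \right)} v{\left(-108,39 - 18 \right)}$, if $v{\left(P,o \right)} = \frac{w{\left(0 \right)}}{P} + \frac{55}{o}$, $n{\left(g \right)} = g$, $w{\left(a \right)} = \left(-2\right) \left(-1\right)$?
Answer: $\frac{4915}{378} \approx 13.003$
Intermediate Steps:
$w{\left(a \right)} = 2$
$v{\left(P,o \right)} = \frac{2}{P} + \frac{55}{o}$
$n{\left(5 \right)} v{\left(-108,39 - 18 \right)} = 5 \left(\frac{2}{-108} + \frac{55}{39 - 18}\right) = 5 \left(2 \left(- \frac{1}{108}\right) + \frac{55}{39 - 18}\right) = 5 \left(- \frac{1}{54} + \frac{55}{21}\right) = 5 \cdot \frac{983}{378} = \frac{4915}{378}$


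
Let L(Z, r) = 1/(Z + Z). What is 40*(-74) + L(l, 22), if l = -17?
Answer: -100641/34 ≈ -2960.0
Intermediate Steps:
L(Z, r) = 1/(2*Z)
40*(-74) + L(l, 22) = 40*(-74) + (½)/(-17) = -2960 + (½)*(-1/17) = -2960 - 1/34 = -100641/34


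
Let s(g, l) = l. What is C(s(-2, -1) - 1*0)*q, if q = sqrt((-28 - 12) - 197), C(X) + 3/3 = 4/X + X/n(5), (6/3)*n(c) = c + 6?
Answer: -57*I*sqrt(237)/11 ≈ -79.773*I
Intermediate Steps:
n(c) = 3 + c/2 (n(c) = (c + 6)/2 = (6 + c)/2 = 3 + c/2)
C(X) = -1 + 4/X + 2*X/11 (C(X) = -1 + (4/X + X/(3 + (1/2)*5)) = -1 + (4/X + X/(3 + 5/2)) = -1 + (4/X + X/(11/2)) = -1 + (4/X + X*(2/11)) = -1 + (4/X + 2*X/11) = -1 + 4/X + 2*X/11)
q = I*sqrt(237) (q = sqrt(-40 - 197) = sqrt(-237) = I*sqrt(237) ≈ 15.395*I)
C(s(-2, -1) - 1*0)*q = (-1 + 4/(-1 - 1*0) + 2*(-1 - 1*0)/11)*(I*sqrt(237)) = (-1 + 4/(-1 + 0) + 2*(-1 + 0)/11)*(I*sqrt(237)) = (-1 + 4/(-1) + (2/11)*(-1))*(I*sqrt(237)) = (-1 + 4*(-1) - 2/11)*(I*sqrt(237)) = (-1 - 4 - 2/11)*(I*sqrt(237)) = -57*I*sqrt(237)/11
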